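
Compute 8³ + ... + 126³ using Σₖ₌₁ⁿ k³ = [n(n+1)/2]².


Σₖ₌8^126 k³ = [126·127/2]² − [7·8/2]²
= 64016001 − 784 = 64015217

Σk³ = 64015217


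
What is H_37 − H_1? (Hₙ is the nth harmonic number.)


Σₖ₌2^37 1/k = 1/2 + 1/3 + 1/4 + ... + 1/37
= 1555077795250633/485721041551200
≈ 3.2016

Sum = 1555077795250633/485721041551200 ≈ 3.2016


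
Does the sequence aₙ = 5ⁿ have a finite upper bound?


aₙ = 5ⁿ → as n→∞, aₙ→∞ (since base 5 > 1)
No finite upper bound exists
The sequence is UNBOUNDED

Unbounded (aₙ → ∞ as n → ∞)


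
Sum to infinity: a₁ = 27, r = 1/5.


S∞ = a₁/(1-r) = 27/(1 - 1/5)
= 27/(4/5)
= 135/4

S∞ = 135/4


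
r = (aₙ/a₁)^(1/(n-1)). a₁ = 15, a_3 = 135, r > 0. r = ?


r^(n-1) = aₙ/a₁
r^2 = 135/15 = 9
r = 9^(1/2)
= ±3; taking r > 0 gives r = 3

r = 3


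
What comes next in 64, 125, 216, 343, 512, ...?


Pattern: perfect cubes: n³
Terms: 64, 125, 216, 343, 512
Next term = 729

Next term = 729


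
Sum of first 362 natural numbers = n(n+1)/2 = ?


n(n+1)/2 = 362×363/2 = 131406/2 = 65703

Σk = 65703


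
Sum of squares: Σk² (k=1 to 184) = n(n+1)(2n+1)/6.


n = 184
n(n+1)(2n+1)/6 = 184×185×369/6
= 12560760/6 = 2093460

Σk² = 2093460


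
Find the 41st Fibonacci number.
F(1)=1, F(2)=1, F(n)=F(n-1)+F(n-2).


Fibonacci sequence: 1, 1, 2, 3, 5, 8, 13, 21, 34, 55, 89, ...
F(41) = 165580141

F(41) = 165580141


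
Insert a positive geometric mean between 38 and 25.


GM = √(38×25) = √950 = 30.8221

GM = 30.8221


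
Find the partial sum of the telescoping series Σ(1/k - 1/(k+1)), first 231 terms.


Telescoping: adjacent terms cancel.
= 1/1 - 1/232
= 1 - 1/232 = 231/232

Sum = 231/232


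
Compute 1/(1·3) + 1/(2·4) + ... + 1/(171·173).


1/(k(k+2)) = (1/2)·(1/k - 1/(k+2)) (partial fractions)
Telescoping: Σ = (1/2)·(1 + 1/2 - 1/172 - 1/173) = 44289/59512

Sum = 44289/59512


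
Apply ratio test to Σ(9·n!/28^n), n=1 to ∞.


aₙ = 9·n!/28^n
a_{n+1}/aₙ = (n+1)!/28^(n+1) × 28^n/n!  (constant 9 cancels)
= (n+1)/28
L = lim(n→∞) (n+1)/28 = ∞
L > 1 → series DIVERGES

Diverges (ratio test: L = ∞ > 1)


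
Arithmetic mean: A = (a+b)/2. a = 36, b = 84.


AM = (36 + 84)/2 = 120/2 = 60

AM = 60


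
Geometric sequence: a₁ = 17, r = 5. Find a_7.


aₙ = a₁·r^(n-1)
= 17×5^6
= 17×15625
= 265625

a_7 = 265625


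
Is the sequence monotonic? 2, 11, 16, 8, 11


Differences: 9, 5, -8, 3
Difference at position 1 is +9 (> 0) but position 3 is -8 (< 0) — sequence both rises and falls
→ NOT monotonic

Not monotonic


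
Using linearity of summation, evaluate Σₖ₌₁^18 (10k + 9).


Σ(10k+9) = 10·Σk + 9·n
= 10·171 + 9·18
= 1710 + 162 = 1872

Σ = 1872


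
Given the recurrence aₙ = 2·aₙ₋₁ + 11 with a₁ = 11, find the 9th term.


Computing step by step:
a_1 = 11
a_2 = 33
a_3 = 77
a_4 = 165
a_5 = 341
a_6 = 693
a_7 = 1397
a_8 = 2805
a_9 = 5621


a_9 = 5621


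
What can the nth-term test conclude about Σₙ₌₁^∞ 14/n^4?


lim(n→∞) 14/n^4 = 0
lim aₙ = 0 → nth-term test is INCONCLUSIVE
(Need other tests; this is actually a convergent p-series with p=4 > 1)

Inconclusive (lim aₙ = 0; need another test)


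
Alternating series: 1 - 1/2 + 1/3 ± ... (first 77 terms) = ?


S = 1 - 1/2 + 1/3 - 1/4 + 1/5 - 1/6 + 1/7 - 1/8 ± ...
= 0.6996
(Full series converges to +ln(2) ≈ +0.6931)

S_77 = 0.6996


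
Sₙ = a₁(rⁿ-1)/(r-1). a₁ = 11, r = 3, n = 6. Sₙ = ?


Sₙ = 11×(3^6 - 1)/(3 - 1)
= 11×(729 - 1)/2
= 11×728/2
= 4004

S_6 = 4004


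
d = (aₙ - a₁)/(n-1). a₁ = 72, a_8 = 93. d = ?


d = (aₙ - a₁)/(n-1)
= (93 - 72)/(8-1)
= 21/7 = 3

d = 3


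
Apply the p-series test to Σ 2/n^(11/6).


p-series test: Σ c/n^p converges if p > 1, diverges if p ≤ 1 (constant c > 0 doesn't affect convergence).
p = 11/6
11/6 > 1 → CONVERGES

Converges (p = 11/6 > 1)


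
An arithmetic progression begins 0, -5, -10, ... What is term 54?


aₙ = a₁ + (n-1)d
= 0 + (54-1)×-5
= 0 - 265
= -265

a_54 = -265


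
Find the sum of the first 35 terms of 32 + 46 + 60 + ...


aₙ = 32 + (35-1)×14 = 508
Sₙ = n(a₁+aₙ)/2 = 35×(32+508)/2
= 35×540/2 = 9450

S_35 = 9450


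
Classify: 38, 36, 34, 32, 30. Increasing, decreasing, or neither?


Differences: -2, -2, -2, -2
All differences < 0 → strictly DECREASING

Monotonically decreasing


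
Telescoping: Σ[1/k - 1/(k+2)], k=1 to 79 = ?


Telescoping with gap 2: two head and two tail terms survive.
= (1 + 1/2) - (1/80 + 1/81)
= 3/2 - 1/80 - 1/81 = 9559/6480

Sum = 9559/6480


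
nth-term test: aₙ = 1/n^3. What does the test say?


lim(n→∞) 1/n^3 = 0
lim aₙ = 0 → nth-term test is INCONCLUSIVE
(Need other tests; this is actually a convergent p-series with p=3 > 1)

Inconclusive (lim aₙ = 0; need another test)


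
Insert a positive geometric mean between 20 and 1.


GM = √(20×1) = √20 = 4.4721

GM = 4.4721


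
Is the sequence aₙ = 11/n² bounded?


a₁ = 11, a₂ = 11/4, a₃ = 11/9, ...
0 < aₙ ≤ 11 for all n ≥ 1
The sequence IS bounded

Bounded (0 < aₙ ≤ 11)


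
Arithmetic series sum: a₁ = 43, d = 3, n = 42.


aₙ = 43 + (42-1)×3 = 166
Sₙ = n(a₁+aₙ)/2 = 42×(43+166)/2
= 42×209/2 = 4389

S_42 = 4389


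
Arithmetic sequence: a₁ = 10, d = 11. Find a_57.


aₙ = a₁ + (n-1)d
= 10 + (57-1)×11
= 10 + 616
= 626

a_57 = 626


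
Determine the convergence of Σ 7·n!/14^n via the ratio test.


aₙ = 7·n!/14^n
a_{n+1}/aₙ = (n+1)!/14^(n+1) × 14^n/n!  (constant 7 cancels)
= (n+1)/14
L = lim(n→∞) (n+1)/14 = ∞
L > 1 → series DIVERGES

Diverges (ratio test: L = ∞ > 1)


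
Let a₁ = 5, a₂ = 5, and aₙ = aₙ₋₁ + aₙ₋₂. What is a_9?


Computing iteratively: 5, 5, 10, 15, 25, 40, 65, 105, 170
a_9 = 170

a_9 = 170


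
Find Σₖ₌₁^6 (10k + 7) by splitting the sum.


Σ(10k+7) = 10·Σk + 7·n
= 10·21 + 7·6
= 210 + 42 = 252

Σ = 252


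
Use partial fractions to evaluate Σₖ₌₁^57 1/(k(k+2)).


1/(k(k+2)) = (1/2)·(1/k - 1/(k+2)) (partial fractions)
Telescoping: Σ = (1/2)·(1 + 1/2 - 1/58 - 1/59) = 1254/1711

Sum = 1254/1711


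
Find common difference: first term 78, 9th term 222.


d = (aₙ - a₁)/(n-1)
= (222 - 78)/(9-1)
= 144/8 = 18

d = 18


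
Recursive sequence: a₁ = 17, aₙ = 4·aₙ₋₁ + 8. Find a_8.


Computing step by step:
a_1 = 17
a_2 = 76
a_3 = 312
a_4 = 1256
a_5 = 5032
a_6 = 20136
a_7 = 80552
a_8 = 322216


a_8 = 322216


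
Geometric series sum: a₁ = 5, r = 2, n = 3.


Sₙ = 5×(2^3 - 1)/(2 - 1)
= 5×(8 - 1)/1
= 5×7/1
= 35

S_3 = 35


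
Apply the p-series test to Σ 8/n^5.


p-series test: Σ c/n^p converges if p > 1, diverges if p ≤ 1 (constant c > 0 doesn't affect convergence).
p = 5
5 > 1 → CONVERGES

Converges (p = 5 > 1)


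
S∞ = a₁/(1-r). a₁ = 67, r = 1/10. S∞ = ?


S∞ = a₁/(1-r) = 67/(1 - 1/10)
= 67/(9/10)
= 670/9

S∞ = 670/9


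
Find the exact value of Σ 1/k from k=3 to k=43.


Σₖ₌3^43 1/k = 1/3 + 1/4 + 1/5 + ... + 1/43
= 348646925444470217/122332313750680800
≈ 2.85

Sum = 348646925444470217/122332313750680800 ≈ 2.85


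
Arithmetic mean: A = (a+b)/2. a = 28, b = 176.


AM = (28 + 176)/2 = 204/2 = 102

AM = 102


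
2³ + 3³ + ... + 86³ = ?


Σₖ₌2^86 k³ = [86·87/2]² − [1·2/2]²
= 13995081 − 1 = 13995080

Σk³ = 13995080


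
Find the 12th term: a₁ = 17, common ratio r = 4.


aₙ = a₁·r^(n-1)
= 17×4^11
= 17×4194304
= 71303168

a_12 = 71303168


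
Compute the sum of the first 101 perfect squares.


n = 101
n(n+1)(2n+1)/6 = 101×102×203/6
= 2091306/6 = 348551

Σk² = 348551


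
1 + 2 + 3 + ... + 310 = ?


n(n+1)/2 = 310×311/2 = 96410/2 = 48205

Σk = 48205


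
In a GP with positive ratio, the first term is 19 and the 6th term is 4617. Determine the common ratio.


r^(n-1) = aₙ/a₁
r^5 = 4617/19 = 243
r = 243^(1/5)
= 3

r = 3


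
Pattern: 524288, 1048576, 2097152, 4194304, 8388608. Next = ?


Pattern: powers of 2: 2ⁿ
Terms: 524288, 1048576, 2097152, 4194304, 8388608
Next term = 16777216

Next term = 16777216


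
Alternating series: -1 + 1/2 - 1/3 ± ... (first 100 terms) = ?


S = -1 + 1/2 - 1/3 + 1/4 - 1/5 + 1/6 - 1/7 + 1/8 ± ...
= -0.6882
(Full series converges to -ln(2) ≈ -0.6931)

S_100 = -0.6882


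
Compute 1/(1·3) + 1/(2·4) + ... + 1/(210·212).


1/(k(k+2)) = (1/2)·(1/k - 1/(k+2)) (partial fractions)
Telescoping: Σ = (1/2)·(1 + 1/2 - 1/211 - 1/212) = 66675/89464

Sum = 66675/89464


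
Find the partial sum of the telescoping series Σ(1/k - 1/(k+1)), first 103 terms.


Telescoping: adjacent terms cancel.
= 1/1 - 1/104
= 1 - 1/104 = 103/104

Sum = 103/104


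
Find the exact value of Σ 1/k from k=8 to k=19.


Σₖ₌8^19 1/k = 1/8 + 1/9 + 1/10 + ... + 1/19
= 14819303/15519504
≈ 0.9549

Sum = 14819303/15519504 ≈ 0.9549


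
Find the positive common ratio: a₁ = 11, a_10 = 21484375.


r^(n-1) = aₙ/a₁
r^9 = 21484375/11 = 1953125
r = 1953125^(1/9)
= 5

r = 5


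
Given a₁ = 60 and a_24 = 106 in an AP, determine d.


d = (aₙ - a₁)/(n-1)
= (106 - 60)/(24-1)
= 46/23 = 2

d = 2


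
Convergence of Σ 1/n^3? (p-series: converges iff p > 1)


p-series test: Σ c/n^p converges if p > 1, diverges if p ≤ 1 (constant c > 0 doesn't affect convergence).
p = 3
3 > 1 → CONVERGES

Converges (p = 3 > 1)


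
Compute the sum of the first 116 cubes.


n(n+1)/2 = 116×117/2 = 6786
Σk³ = 6786² = 46049796

Σk³ = 46049796


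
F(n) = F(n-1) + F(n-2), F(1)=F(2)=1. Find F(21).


Fibonacci sequence: 1, 1, 2, 3, 5, 8, 13, 21, 34, 55, 89, ...
F(21) = 10946

F(21) = 10946


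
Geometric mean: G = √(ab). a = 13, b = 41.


GM = √(13×41) = √533 = 23.0868

GM = 23.0868


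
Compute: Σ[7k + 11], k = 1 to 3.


Σ(7k+11) = 7·Σk + 11·n
= 7·6 + 11·3
= 42 + 33 = 75

Σ = 75


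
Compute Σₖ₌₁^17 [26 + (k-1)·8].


aₙ = 26 + (17-1)×8 = 154
Sₙ = n(a₁+aₙ)/2 = 17×(26+154)/2
= 17×180/2 = 1530

S_17 = 1530


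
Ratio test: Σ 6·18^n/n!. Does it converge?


aₙ = 6·18^n/n!
a_{n+1}/aₙ = 18^(n+1)/(n+1)! × n!/18^n  (constant 6 cancels)
= 18/(n+1)
L = lim(n→∞) 18/(n+1) = 0
L < 1 → series CONVERGES

Converges (ratio test: L = 0 < 1)


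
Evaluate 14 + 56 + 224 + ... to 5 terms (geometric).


Sₙ = 14×(4^5 - 1)/(4 - 1)
= 14×(1024 - 1)/3
= 14×1023/3
= 4774

S_5 = 4774


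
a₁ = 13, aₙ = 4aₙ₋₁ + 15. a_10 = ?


Computing step by step:
a_1 = 13
a_2 = 67
a_3 = 283
a_4 = 1147
a_5 = 4603
a_6 = 18427
a_7 = 73723
a_8 = 294907
a_9 = 1179643
a_10 = 4718587


a_10 = 4718587


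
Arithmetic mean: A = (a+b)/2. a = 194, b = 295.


AM = (194 + 295)/2 = 489/2 = 244.5

AM = 244.5


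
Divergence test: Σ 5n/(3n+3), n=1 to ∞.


lim(n→∞) 5n/(3n+3) = 5/3 = 5/3  (divide numerator and denominator by n)
lim aₙ = 5/3 ≠ 0 → series DIVERGES

Diverges (lim aₙ = 5/3 ≠ 0)


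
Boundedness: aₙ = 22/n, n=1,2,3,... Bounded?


a₁ = 22, a₂ = 22/2, a₃ = 22/3, ...
0 < aₙ ≤ 22 for all n ≥ 1
Lower bound: 0, Upper bound: 22
The sequence IS bounded

Bounded (0 < aₙ ≤ 22)


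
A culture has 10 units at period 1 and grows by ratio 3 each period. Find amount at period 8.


aₙ = a₁·r^(n-1)
= 10×3^7
= 10×2187
= 21870

a_8 = 21870


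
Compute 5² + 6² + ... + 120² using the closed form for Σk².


Σₖ₌5^120 k² = Σₖ₌₁^120 k² − Σₖ₌₁^4 k²
= 120·121·241/6 − 4·5·9/6
= 583220 − 30 = 583190

Σk² = 583190


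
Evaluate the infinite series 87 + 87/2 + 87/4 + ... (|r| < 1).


S∞ = a₁/(1-r) = 87/(1 - 1/2)
= 87/(1/2)
= 174

S∞ = 174


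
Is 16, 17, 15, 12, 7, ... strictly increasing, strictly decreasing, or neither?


Differences: 1, -2, -3, -5
Difference at position 1 is +1 (> 0) but position 2 is -2 (< 0) — sequence both rises and falls
→ NOT monotonic

Not monotonic


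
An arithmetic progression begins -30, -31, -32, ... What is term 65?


aₙ = a₁ + (n-1)d
= -30 + (65-1)×-1
= -30 - 64
= -94

a_65 = -94


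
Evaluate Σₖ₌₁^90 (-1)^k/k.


S = -1 + 1/2 - 1/3 + 1/4 - 1/5 + 1/6 - 1/7 + 1/8 ± ...
= -0.6876
(Full series converges to -ln(2) ≈ -0.6931)

S_90 = -0.6876


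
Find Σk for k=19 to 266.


Σₖ₌19^266 k = Σₖ₌₁^266 k − Σₖ₌₁^18 k
= 266·267/2 − 18·19/2
= 35511 − 171 = 35340

Σk = 35340


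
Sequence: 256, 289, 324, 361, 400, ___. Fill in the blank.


Pattern: perfect squares: n²
Terms: 256, 289, 324, 361, 400
Next term = 441

Next term = 441


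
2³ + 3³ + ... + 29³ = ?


Σₖ₌2^29 k³ = [29·30/2]² − [1·2/2]²
= 189225 − 1 = 189224

Σk³ = 189224


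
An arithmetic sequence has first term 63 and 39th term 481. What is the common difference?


d = (aₙ - a₁)/(n-1)
= (481 - 63)/(39-1)
= 418/38 = 11

d = 11


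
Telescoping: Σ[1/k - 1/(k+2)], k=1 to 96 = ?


Telescoping with gap 2: two head and two tail terms survive.
= (1 + 1/2) - (1/97 + 1/98)
= 3/2 - 1/97 - 1/98 = 7032/4753

Sum = 7032/4753


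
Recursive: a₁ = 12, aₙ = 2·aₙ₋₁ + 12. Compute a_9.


Computing step by step:
a_1 = 12
a_2 = 36
a_3 = 84
a_4 = 180
a_5 = 372
a_6 = 756
a_7 = 1524
a_8 = 3060
a_9 = 6132


a_9 = 6132


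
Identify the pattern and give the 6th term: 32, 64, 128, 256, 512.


Pattern: powers of 2: 2ⁿ
Terms: 32, 64, 128, 256, 512
Next term = 1024

Next term = 1024


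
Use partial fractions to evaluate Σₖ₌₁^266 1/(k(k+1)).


1/(k(k+1)) = 1/k - 1/(k+1) (partial fractions)
Telescoping: Σ = 1 - 1/267 = 266/267

Sum = 266/267


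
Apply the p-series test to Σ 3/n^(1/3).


p-series test: Σ c/n^p converges if p > 1, diverges if p ≤ 1 (constant c > 0 doesn't affect convergence).
p = 1/3
1/3 ≤ 1 → DIVERGES

Diverges (p = 1/3 ≤ 1)


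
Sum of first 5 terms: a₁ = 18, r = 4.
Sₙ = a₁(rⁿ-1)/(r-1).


Sₙ = 18×(4^5 - 1)/(4 - 1)
= 18×(1024 - 1)/3
= 18×1023/3
= 6138

S_5 = 6138


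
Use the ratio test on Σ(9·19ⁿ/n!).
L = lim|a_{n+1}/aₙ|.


aₙ = 9·19^n/n!
a_{n+1}/aₙ = 19^(n+1)/(n+1)! × n!/19^n  (constant 9 cancels)
= 19/(n+1)
L = lim(n→∞) 19/(n+1) = 0
L < 1 → series CONVERGES

Converges (ratio test: L = 0 < 1)


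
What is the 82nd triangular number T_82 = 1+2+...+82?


n(n+1)/2 = 82×83/2 = 6806/2 = 3403

Σk = 3403


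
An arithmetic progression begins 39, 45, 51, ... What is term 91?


aₙ = a₁ + (n-1)d
= 39 + (91-1)×6
= 39 + 540
= 579

a_91 = 579


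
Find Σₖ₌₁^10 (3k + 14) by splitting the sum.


Σ(3k+14) = 3·Σk + 14·n
= 3·55 + 14·10
= 165 + 140 = 305

Σ = 305


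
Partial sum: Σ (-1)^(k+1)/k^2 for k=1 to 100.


S = 1 - 1/4 + 1/9 - 1/16 + 1/25 - 1/36 + 1/49 - 1/64 ± ...
= 0.8224
(Full series converges to +π²/12 ≈ +0.8225)

S_100 = 0.8224


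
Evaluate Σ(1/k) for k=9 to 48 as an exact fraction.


Σₖ₌9^48 1/k = 1/9 + 1/10 + 1/11 + ... + 1/48
= 770750091290411102693/442720643463713815200
≈ 1.7409

Sum = 770750091290411102693/442720643463713815200 ≈ 1.7409


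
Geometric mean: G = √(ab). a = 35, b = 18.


GM = √(35×18) = √630 = 25.0998

GM = 25.0998


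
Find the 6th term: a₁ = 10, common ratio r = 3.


aₙ = a₁·r^(n-1)
= 10×3^5
= 10×243
= 2430

a_6 = 2430


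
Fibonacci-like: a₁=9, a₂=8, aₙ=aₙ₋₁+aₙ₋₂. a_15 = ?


Computing iteratively: 9, 8, 17, 25, 42, 67, 109, 176, 285, 461, 746, 1207, ...
a_15 = 5113

a_15 = 5113


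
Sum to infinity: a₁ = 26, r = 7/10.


S∞ = a₁/(1-r) = 26/(1 - 7/10)
= 26/(3/10)
= 260/3

S∞ = 260/3


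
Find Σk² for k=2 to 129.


Σₖ₌2^129 k² = Σₖ₌₁^129 k² − Σₖ₌₁^1 k²
= 129·130·259/6 − 1·2·3/6
= 723905 − 1 = 723904

Σk² = 723904


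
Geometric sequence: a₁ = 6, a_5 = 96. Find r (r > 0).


r^(n-1) = aₙ/a₁
r^4 = 96/6 = 16
r = 16^(1/4)
= ±2; taking r > 0 gives r = 2

r = 2


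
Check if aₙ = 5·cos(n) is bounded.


For all n, -1 ≤ cos(n) ≤ 1, so -5 ≤ 5·cos(n) ≤ 5
Lower bound: -5, Upper bound: 5
The sequence IS bounded

Bounded (-5 ≤ aₙ ≤ 5)


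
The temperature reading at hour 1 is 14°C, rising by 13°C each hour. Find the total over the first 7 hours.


aₙ = 14 + (7-1)×13 = 92
Sₙ = n(a₁+aₙ)/2 = 7×(14+92)/2
= 7×106/2 = 371

S_7 = 371


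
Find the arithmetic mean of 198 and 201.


AM = (198 + 201)/2 = 399/2 = 199.5

AM = 199.5


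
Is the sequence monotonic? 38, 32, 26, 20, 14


Differences: -6, -6, -6, -6
All differences < 0 → strictly DECREASING

Monotonically decreasing


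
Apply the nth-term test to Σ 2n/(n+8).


lim(n→∞) 2n/(n+8) = 2/1 = 2  (divide numerator and denominator by n)
lim aₙ = 2 ≠ 0 → series DIVERGES

Diverges (lim aₙ = 2 ≠ 0)


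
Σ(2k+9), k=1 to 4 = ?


Σ(2k+9) = 2·Σk + 9·n
= 2·10 + 9·4
= 20 + 36 = 56

Σ = 56


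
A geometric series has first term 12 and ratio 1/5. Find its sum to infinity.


S∞ = a₁/(1-r) = 12/(1 - 1/5)
= 12/(4/5)
= 15

S∞ = 15


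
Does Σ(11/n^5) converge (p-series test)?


p-series test: Σ c/n^p converges if p > 1, diverges if p ≤ 1 (constant c > 0 doesn't affect convergence).
p = 5
5 > 1 → CONVERGES

Converges (p = 5 > 1)


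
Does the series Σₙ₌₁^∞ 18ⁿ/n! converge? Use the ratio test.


aₙ = 18^n/n!
a_{n+1}/aₙ = 18^(n+1)/(n+1)! × n!/18^n
= 18/(n+1)
L = lim(n→∞) 18/(n+1) = 0
L < 1 → series CONVERGES

Converges (ratio test: L = 0 < 1)


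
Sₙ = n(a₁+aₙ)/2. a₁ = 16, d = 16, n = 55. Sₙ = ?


aₙ = 16 + (55-1)×16 = 880
Sₙ = n(a₁+aₙ)/2 = 55×(16+880)/2
= 55×896/2 = 24640

S_55 = 24640


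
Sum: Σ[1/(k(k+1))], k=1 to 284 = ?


1/(k(k+1)) = 1/k - 1/(k+1) (partial fractions)
Telescoping: Σ = 1 - 1/285 = 284/285

Sum = 284/285


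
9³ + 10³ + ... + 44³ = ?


Σₖ₌9^44 k³ = [44·45/2]² − [8·9/2]²
= 980100 − 1296 = 978804

Σk³ = 978804


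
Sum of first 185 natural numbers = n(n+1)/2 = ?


n(n+1)/2 = 185×186/2 = 34410/2 = 17205

Σk = 17205


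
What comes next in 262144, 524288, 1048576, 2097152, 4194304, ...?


Pattern: powers of 2: 2ⁿ
Terms: 262144, 524288, 1048576, 2097152, 4194304
Next term = 8388608

Next term = 8388608


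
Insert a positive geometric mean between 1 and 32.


GM = √(1×32) = √32 = 5.6569

GM = 5.6569


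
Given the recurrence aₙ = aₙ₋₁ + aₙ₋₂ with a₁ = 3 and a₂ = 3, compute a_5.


Computing iteratively: 3, 3, 6, 9, 15
a_5 = 15

a_5 = 15


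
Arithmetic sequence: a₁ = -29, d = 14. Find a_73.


aₙ = a₁ + (n-1)d
= -29 + (73-1)×14
= -29 + 1008
= 979

a_73 = 979


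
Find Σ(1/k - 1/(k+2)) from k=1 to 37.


Telescoping with gap 2: two head and two tail terms survive.
= (1 + 1/2) - (1/38 + 1/39)
= 3/2 - 1/38 - 1/39 = 1073/741

Sum = 1073/741


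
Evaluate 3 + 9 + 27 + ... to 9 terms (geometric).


Sₙ = 3×(3^9 - 1)/(3 - 1)
= 3×(19683 - 1)/2
= 3×19682/2
= 29523

S_9 = 29523


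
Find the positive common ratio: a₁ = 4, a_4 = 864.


r^(n-1) = aₙ/a₁
r^3 = 864/4 = 216
r = 216^(1/3)
= 6

r = 6


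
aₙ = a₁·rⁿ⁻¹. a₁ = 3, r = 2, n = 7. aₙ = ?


aₙ = a₁·r^(n-1)
= 3×2^6
= 3×64
= 192

a_7 = 192


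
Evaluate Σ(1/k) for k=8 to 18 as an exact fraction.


Σₖ₌8^18 1/k = 1/8 + 1/9 + 1/10 + ... + 1/18
= 736973/816816
≈ 0.9023

Sum = 736973/816816 ≈ 0.9023


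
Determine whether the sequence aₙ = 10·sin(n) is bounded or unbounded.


For all n, -1 ≤ sin(n) ≤ 1, so -10 ≤ 10·sin(n) ≤ 10
Lower bound: -10, Upper bound: 10
The sequence IS bounded

Bounded (-10 ≤ aₙ ≤ 10)


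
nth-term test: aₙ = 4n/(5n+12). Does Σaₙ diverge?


lim(n→∞) 4n/(5n+12) = 4/5 = 4/5  (divide numerator and denominator by n)
lim aₙ = 4/5 ≠ 0 → series DIVERGES

Diverges (lim aₙ = 4/5 ≠ 0)


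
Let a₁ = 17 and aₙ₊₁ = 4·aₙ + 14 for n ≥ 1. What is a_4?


Computing step by step:
a_1 = 17
a_2 = 82
a_3 = 342
a_4 = 1382


a_4 = 1382


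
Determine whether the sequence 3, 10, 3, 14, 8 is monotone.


Differences: 7, -7, 11, -6
Difference at position 1 is +7 (> 0) but position 2 is -7 (< 0) — sequence both rises and falls
→ NOT monotonic

Not monotonic


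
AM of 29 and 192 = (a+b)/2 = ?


AM = (29 + 192)/2 = 221/2 = 110.5

AM = 110.5


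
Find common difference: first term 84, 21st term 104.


d = (aₙ - a₁)/(n-1)
= (104 - 84)/(21-1)
= 20/20 = 1

d = 1


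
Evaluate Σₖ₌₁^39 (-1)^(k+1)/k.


S = 1 - 1/2 + 1/3 - 1/4 + 1/5 - 1/6 + 1/7 - 1/8 ± ...
= 0.7058
(Full series converges to +ln(2) ≈ +0.6931)

S_39 = 0.7058


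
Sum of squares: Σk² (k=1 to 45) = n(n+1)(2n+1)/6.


n = 45
n(n+1)(2n+1)/6 = 45×46×91/6
= 188370/6 = 31395

Σk² = 31395


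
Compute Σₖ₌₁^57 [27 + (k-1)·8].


aₙ = 27 + (57-1)×8 = 475
Sₙ = n(a₁+aₙ)/2 = 57×(27+475)/2
= 57×502/2 = 14307

S_57 = 14307


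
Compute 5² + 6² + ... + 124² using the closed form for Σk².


Σₖ₌5^124 k² = Σₖ₌₁^124 k² − Σₖ₌₁^4 k²
= 124·125·249/6 − 4·5·9/6
= 643250 − 30 = 643220

Σk² = 643220


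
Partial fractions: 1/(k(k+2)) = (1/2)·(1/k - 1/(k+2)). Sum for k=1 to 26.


1/(k(k+2)) = (1/2)·(1/k - 1/(k+2)) (partial fractions)
Telescoping: Σ = (1/2)·(1 + 1/2 - 1/27 - 1/28) = 1079/1512

Sum = 1079/1512


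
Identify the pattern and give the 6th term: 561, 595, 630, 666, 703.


Pattern: triangular numbers: n(n+1)/2
Terms: 561, 595, 630, 666, 703
Next term = 741

Next term = 741


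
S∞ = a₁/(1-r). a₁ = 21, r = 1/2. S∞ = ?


S∞ = a₁/(1-r) = 21/(1 - 1/2)
= 21/(1/2)
= 42

S∞ = 42


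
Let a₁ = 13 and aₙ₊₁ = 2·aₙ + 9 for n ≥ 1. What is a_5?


Computing step by step:
a_1 = 13
a_2 = 35
a_3 = 79
a_4 = 167
a_5 = 343


a_5 = 343


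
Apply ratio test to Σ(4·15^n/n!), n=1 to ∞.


aₙ = 4·15^n/n!
a_{n+1}/aₙ = 15^(n+1)/(n+1)! × n!/15^n  (constant 4 cancels)
= 15/(n+1)
L = lim(n→∞) 15/(n+1) = 0
L < 1 → series CONVERGES

Converges (ratio test: L = 0 < 1)


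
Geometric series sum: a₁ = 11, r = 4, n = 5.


Sₙ = 11×(4^5 - 1)/(4 - 1)
= 11×(1024 - 1)/3
= 11×1023/3
= 3751

S_5 = 3751


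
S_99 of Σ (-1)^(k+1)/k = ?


S = 1 - 1/2 + 1/3 - 1/4 + 1/5 - 1/6 + 1/7 - 1/8 ± ...
= 0.6982
(Full series converges to +ln(2) ≈ +0.6931)

S_99 = 0.6982


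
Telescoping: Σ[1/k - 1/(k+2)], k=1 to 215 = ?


Telescoping with gap 2: two head and two tail terms survive.
= (1 + 1/2) - (1/216 + 1/217)
= 3/2 - 1/216 - 1/217 = 69875/46872

Sum = 69875/46872


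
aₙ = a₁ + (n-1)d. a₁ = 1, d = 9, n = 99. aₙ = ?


aₙ = a₁ + (n-1)d
= 1 + (99-1)×9
= 1 + 882
= 883

a_99 = 883


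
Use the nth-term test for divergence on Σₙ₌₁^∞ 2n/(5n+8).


lim(n→∞) 2n/(5n+8) = 2/5 = 2/5  (divide numerator and denominator by n)
lim aₙ = 2/5 ≠ 0 → series DIVERGES

Diverges (lim aₙ = 2/5 ≠ 0)


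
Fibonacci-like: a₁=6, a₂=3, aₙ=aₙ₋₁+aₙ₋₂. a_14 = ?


Computing iteratively: 6, 3, 9, 12, 21, 33, 54, 87, 141, 228, 369, 597, ...
a_14 = 1563

a_14 = 1563


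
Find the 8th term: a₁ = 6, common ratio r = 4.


aₙ = a₁·r^(n-1)
= 6×4^7
= 6×16384
= 98304

a_8 = 98304


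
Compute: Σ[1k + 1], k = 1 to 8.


Σ(1k+1) = 1·Σk + 1·n
= 1·36 + 1·8
= 36 + 8 = 44

Σ = 44


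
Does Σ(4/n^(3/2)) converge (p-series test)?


p-series test: Σ c/n^p converges if p > 1, diverges if p ≤ 1 (constant c > 0 doesn't affect convergence).
p = 3/2
3/2 > 1 → CONVERGES

Converges (p = 3/2 > 1)


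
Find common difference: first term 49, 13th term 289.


d = (aₙ - a₁)/(n-1)
= (289 - 49)/(13-1)
= 240/12 = 20

d = 20


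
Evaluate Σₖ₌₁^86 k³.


n(n+1)/2 = 86×87/2 = 3741
Σk³ = 3741² = 13995081

Σk³ = 13995081


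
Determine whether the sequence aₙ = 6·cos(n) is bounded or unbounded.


For all n, -1 ≤ cos(n) ≤ 1, so -6 ≤ 6·cos(n) ≤ 6
Lower bound: -6, Upper bound: 6
The sequence IS bounded

Bounded (-6 ≤ aₙ ≤ 6)


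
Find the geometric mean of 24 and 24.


GM = √(24×24) = √576 = 24

GM = 24


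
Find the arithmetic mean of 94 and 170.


AM = (94 + 170)/2 = 264/2 = 132

AM = 132


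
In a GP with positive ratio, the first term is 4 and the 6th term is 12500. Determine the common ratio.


r^(n-1) = aₙ/a₁
r^5 = 12500/4 = 3125
r = 3125^(1/5)
= 5

r = 5


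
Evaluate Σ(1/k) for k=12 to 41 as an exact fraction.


Σₖ₌12^41 1/k = 1/12 + 1/13 + 1/14 + ... + 1/41
= 40152353888049829/31294312819941600
≈ 1.2831

Sum = 40152353888049829/31294312819941600 ≈ 1.2831


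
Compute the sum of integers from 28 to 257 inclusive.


Σₖ₌28^257 k = Σₖ₌₁^257 k − Σₖ₌₁^27 k
= 257·258/2 − 27·28/2
= 33153 − 378 = 32775

Σk = 32775


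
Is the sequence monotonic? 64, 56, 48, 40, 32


Differences: -8, -8, -8, -8
All differences < 0 → strictly DECREASING

Monotonically decreasing


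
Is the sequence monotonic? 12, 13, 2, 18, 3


Differences: 1, -11, 16, -15
Difference at position 1 is +1 (> 0) but position 2 is -11 (< 0) — sequence both rises and falls
→ NOT monotonic

Not monotonic


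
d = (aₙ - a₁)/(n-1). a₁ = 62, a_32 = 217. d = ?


d = (aₙ - a₁)/(n-1)
= (217 - 62)/(32-1)
= 155/31 = 5

d = 5


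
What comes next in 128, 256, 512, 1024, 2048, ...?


Pattern: powers of 2: 2ⁿ
Terms: 128, 256, 512, 1024, 2048
Next term = 4096

Next term = 4096


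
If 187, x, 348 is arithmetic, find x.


AM = (187 + 348)/2 = 535/2 = 267.5

AM = 267.5


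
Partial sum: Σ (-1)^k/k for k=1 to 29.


S = -1 + 1/2 - 1/3 + 1/4 - 1/5 + 1/6 - 1/7 + 1/8 ± ...
= -0.7101
(Full series converges to -ln(2) ≈ -0.6931)

S_29 = -0.7101


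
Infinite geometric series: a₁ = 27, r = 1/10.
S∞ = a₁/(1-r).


S∞ = a₁/(1-r) = 27/(1 - 1/10)
= 27/(9/10)
= 30

S∞ = 30


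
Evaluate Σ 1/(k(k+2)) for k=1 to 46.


1/(k(k+2)) = (1/2)·(1/k - 1/(k+2)) (partial fractions)
Telescoping: Σ = (1/2)·(1 + 1/2 - 1/47 - 1/48) = 3289/4512

Sum = 3289/4512


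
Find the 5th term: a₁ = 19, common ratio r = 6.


aₙ = a₁·r^(n-1)
= 19×6^4
= 19×1296
= 24624

a_5 = 24624


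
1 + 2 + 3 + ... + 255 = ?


n(n+1)/2 = 255×256/2 = 65280/2 = 32640

Σk = 32640


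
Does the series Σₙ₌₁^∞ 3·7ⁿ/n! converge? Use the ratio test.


aₙ = 3·7^n/n!
a_{n+1}/aₙ = 7^(n+1)/(n+1)! × n!/7^n  (constant 3 cancels)
= 7/(n+1)
L = lim(n→∞) 7/(n+1) = 0
L < 1 → series CONVERGES

Converges (ratio test: L = 0 < 1)


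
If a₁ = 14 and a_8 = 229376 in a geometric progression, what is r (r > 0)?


r^(n-1) = aₙ/a₁
r^7 = 229376/14 = 16384
r = 16384^(1/7)
= 4

r = 4


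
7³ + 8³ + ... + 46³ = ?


Σₖ₌7^46 k³ = [46·47/2]² − [6·7/2]²
= 1168561 − 441 = 1168120

Σk³ = 1168120


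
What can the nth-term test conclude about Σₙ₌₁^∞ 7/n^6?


lim(n→∞) 7/n^6 = 0
lim aₙ = 0 → nth-term test is INCONCLUSIVE
(Need other tests; this is actually a convergent p-series with p=6 > 1)

Inconclusive (lim aₙ = 0; need another test)


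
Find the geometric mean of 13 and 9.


GM = √(13×9) = √117 = 10.8167

GM = 10.8167


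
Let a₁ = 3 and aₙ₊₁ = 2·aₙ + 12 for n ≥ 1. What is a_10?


Computing step by step:
a_1 = 3
a_2 = 18
a_3 = 48
a_4 = 108
a_5 = 228
a_6 = 468
a_7 = 948
a_8 = 1908
a_9 = 3828
a_10 = 7668


a_10 = 7668


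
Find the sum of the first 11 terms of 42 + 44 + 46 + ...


aₙ = 42 + (11-1)×2 = 62
Sₙ = n(a₁+aₙ)/2 = 11×(42+62)/2
= 11×104/2 = 572

S_11 = 572


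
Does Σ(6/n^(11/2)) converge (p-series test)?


p-series test: Σ c/n^p converges if p > 1, diverges if p ≤ 1 (constant c > 0 doesn't affect convergence).
p = 11/2
11/2 > 1 → CONVERGES

Converges (p = 11/2 > 1)


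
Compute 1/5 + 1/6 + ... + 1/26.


Σₖ₌5^26 1/k = 1/5 + 1/6 + 1/7 + ... + 1/26
= 15804669767/8923714800
≈ 1.7711

Sum = 15804669767/8923714800 ≈ 1.7711


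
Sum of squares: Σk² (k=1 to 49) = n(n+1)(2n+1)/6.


n = 49
n(n+1)(2n+1)/6 = 49×50×99/6
= 242550/6 = 40425

Σk² = 40425


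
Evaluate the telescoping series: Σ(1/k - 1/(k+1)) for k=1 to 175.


Telescoping: adjacent terms cancel.
= 1/1 - 1/176
= 1 - 1/176 = 175/176

Sum = 175/176


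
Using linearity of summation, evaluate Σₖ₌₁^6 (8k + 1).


Σ(8k+1) = 8·Σk + 1·n
= 8·21 + 1·6
= 168 + 6 = 174

Σ = 174


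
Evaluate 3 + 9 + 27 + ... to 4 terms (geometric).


Sₙ = 3×(3^4 - 1)/(3 - 1)
= 3×(81 - 1)/2
= 3×80/2
= 120

S_4 = 120


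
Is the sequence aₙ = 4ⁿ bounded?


aₙ = 4ⁿ → as n→∞, aₙ→∞ (since base 4 > 1)
No finite upper bound exists
The sequence is UNBOUNDED

Unbounded (aₙ → ∞ as n → ∞)


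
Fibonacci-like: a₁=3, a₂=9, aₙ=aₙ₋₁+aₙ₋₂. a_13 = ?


Computing iteratively: 3, 9, 12, 21, 33, 54, 87, 141, 228, 369, 597, 966, ...
a_13 = 1563

a_13 = 1563


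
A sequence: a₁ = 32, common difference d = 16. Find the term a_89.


aₙ = a₁ + (n-1)d
= 32 + (89-1)×16
= 32 + 1408
= 1440

a_89 = 1440


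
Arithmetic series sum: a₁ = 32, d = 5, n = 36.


aₙ = 32 + (36-1)×5 = 207
Sₙ = n(a₁+aₙ)/2 = 36×(32+207)/2
= 36×239/2 = 4302

S_36 = 4302


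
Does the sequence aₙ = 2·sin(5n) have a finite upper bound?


For all n, -1 ≤ sin(5n) ≤ 1, so -2 ≤ 2·sin(5n) ≤ 2
Lower bound: -2, Upper bound: 2
The sequence IS bounded

Bounded (-2 ≤ aₙ ≤ 2)


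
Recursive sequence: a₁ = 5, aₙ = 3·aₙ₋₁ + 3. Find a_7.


Computing step by step:
a_1 = 5
a_2 = 18
a_3 = 57
a_4 = 174
a_5 = 525
a_6 = 1578
a_7 = 4737


a_7 = 4737


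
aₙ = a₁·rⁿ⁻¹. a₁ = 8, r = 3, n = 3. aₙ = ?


aₙ = a₁·r^(n-1)
= 8×3^2
= 8×9
= 72

a_3 = 72


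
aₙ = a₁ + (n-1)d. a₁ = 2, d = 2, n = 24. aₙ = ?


aₙ = a₁ + (n-1)d
= 2 + (24-1)×2
= 2 + 46
= 48

a_24 = 48


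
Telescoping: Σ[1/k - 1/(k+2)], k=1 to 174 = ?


Telescoping with gap 2: two head and two tail terms survive.
= (1 + 1/2) - (1/175 + 1/176)
= 3/2 - 1/175 - 1/176 = 45849/30800

Sum = 45849/30800


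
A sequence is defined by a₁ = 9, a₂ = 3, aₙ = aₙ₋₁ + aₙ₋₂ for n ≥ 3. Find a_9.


Computing iteratively: 9, 3, 12, 15, 27, 42, 69, 111, 180
a_9 = 180

a_9 = 180


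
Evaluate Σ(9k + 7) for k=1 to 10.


Σ(9k+7) = 9·Σk + 7·n
= 9·55 + 7·10
= 495 + 70 = 565

Σ = 565


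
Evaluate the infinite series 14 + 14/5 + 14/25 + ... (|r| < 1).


S∞ = a₁/(1-r) = 14/(1 - 1/5)
= 14/(4/5)
= 35/2

S∞ = 35/2


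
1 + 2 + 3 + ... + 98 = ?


n(n+1)/2 = 98×99/2 = 9702/2 = 4851

Σk = 4851


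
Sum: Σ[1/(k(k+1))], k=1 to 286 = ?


1/(k(k+1)) = 1/k - 1/(k+1) (partial fractions)
Telescoping: Σ = 1 - 1/287 = 286/287

Sum = 286/287


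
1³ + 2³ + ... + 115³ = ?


n(n+1)/2 = 115×116/2 = 6670
Σk³ = 6670² = 44488900

Σk³ = 44488900


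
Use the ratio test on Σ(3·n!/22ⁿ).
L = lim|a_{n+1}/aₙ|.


aₙ = 3·n!/22^n
a_{n+1}/aₙ = (n+1)!/22^(n+1) × 22^n/n!  (constant 3 cancels)
= (n+1)/22
L = lim(n→∞) (n+1)/22 = ∞
L > 1 → series DIVERGES

Diverges (ratio test: L = ∞ > 1)


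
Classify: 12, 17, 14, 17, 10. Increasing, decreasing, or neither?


Differences: 5, -3, 3, -7
Difference at position 1 is +5 (> 0) but position 2 is -3 (< 0) — sequence both rises and falls
→ NOT monotonic

Not monotonic


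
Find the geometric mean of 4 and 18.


GM = √(4×18) = √72 = 8.4853

GM = 8.4853


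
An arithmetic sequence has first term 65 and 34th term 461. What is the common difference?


d = (aₙ - a₁)/(n-1)
= (461 - 65)/(34-1)
= 396/33 = 12

d = 12


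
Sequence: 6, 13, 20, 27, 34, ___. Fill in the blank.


Pattern: arithmetic (d=7)
Terms: 6, 13, 20, 27, 34
Next term = 41

Next term = 41


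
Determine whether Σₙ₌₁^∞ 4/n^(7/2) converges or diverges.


p-series test: Σ c/n^p converges if p > 1, diverges if p ≤ 1 (constant c > 0 doesn't affect convergence).
p = 7/2
7/2 > 1 → CONVERGES

Converges (p = 7/2 > 1)


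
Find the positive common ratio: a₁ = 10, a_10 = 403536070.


r^(n-1) = aₙ/a₁
r^9 = 403536070/10 = 40353607
r = 40353607^(1/9)
= 7

r = 7


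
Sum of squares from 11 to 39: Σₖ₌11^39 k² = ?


Σₖ₌11^39 k² = Σₖ₌₁^39 k² − Σₖ₌₁^10 k²
= 39·40·79/6 − 10·11·21/6
= 20540 − 385 = 20155

Σk² = 20155


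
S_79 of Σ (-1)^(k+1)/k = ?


S = 1 - 1/2 + 1/3 - 1/4 + 1/5 - 1/6 + 1/7 - 1/8 ± ...
= 0.6994
(Full series converges to +ln(2) ≈ +0.6931)

S_79 = 0.6994


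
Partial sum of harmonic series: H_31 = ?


H_31 = 1/1 + 1/2 + 1/3 + ... + 1/31
= 290774257297357/72201776446800
≈ 4.0272

H_31 = 290774257297357/72201776446800 ≈ 4.0272


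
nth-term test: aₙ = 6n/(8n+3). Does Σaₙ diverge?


lim(n→∞) 6n/(8n+3) = 6/8 = 3/4  (divide numerator and denominator by n)
lim aₙ = 3/4 ≠ 0 → series DIVERGES

Diverges (lim aₙ = 3/4 ≠ 0)


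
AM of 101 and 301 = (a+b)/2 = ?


AM = (101 + 301)/2 = 402/2 = 201

AM = 201


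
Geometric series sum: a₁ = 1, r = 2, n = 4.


Sₙ = 1×(2^4 - 1)/(2 - 1)
= 1×(16 - 1)/1
= 1×15/1
= 15

S_4 = 15


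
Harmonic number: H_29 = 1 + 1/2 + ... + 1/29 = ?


H_29 = 1/1 + 1/2 + 1/3 + ... + 1/29
= 9227046511387/2329089562800
≈ 3.9617

H_29 = 9227046511387/2329089562800 ≈ 3.9617


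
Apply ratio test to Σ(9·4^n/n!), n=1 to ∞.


aₙ = 9·4^n/n!
a_{n+1}/aₙ = 4^(n+1)/(n+1)! × n!/4^n  (constant 9 cancels)
= 4/(n+1)
L = lim(n→∞) 4/(n+1) = 0
L < 1 → series CONVERGES

Converges (ratio test: L = 0 < 1)


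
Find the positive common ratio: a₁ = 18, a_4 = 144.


r^(n-1) = aₙ/a₁
r^3 = 144/18 = 8
r = 8^(1/3)
= 2

r = 2


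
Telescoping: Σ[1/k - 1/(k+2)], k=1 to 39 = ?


Telescoping with gap 2: two head and two tail terms survive.
= (1 + 1/2) - (1/40 + 1/41)
= 3/2 - 1/40 - 1/41 = 2379/1640

Sum = 2379/1640


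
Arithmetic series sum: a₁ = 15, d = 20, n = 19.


aₙ = 15 + (19-1)×20 = 375
Sₙ = n(a₁+aₙ)/2 = 19×(15+375)/2
= 19×390/2 = 3705

S_19 = 3705


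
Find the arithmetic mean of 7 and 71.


AM = (7 + 71)/2 = 78/2 = 39

AM = 39


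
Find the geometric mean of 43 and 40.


GM = √(43×40) = √1720 = 41.4729

GM = 41.4729


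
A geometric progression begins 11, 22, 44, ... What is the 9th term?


aₙ = a₁·r^(n-1)
= 11×2^8
= 11×256
= 2816

a_9 = 2816


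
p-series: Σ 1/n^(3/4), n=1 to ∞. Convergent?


p-series test: Σ c/n^p converges if p > 1, diverges if p ≤ 1 (constant c > 0 doesn't affect convergence).
p = 3/4
3/4 ≤ 1 → DIVERGES

Diverges (p = 3/4 ≤ 1)


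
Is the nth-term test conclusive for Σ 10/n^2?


lim(n→∞) 10/n^2 = 0
lim aₙ = 0 → nth-term test is INCONCLUSIVE
(Need other tests; this is actually a convergent p-series with p=2 > 1)

Inconclusive (lim aₙ = 0; need another test)


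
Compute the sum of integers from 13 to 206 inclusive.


Σₖ₌13^206 k = Σₖ₌₁^206 k − Σₖ₌₁^12 k
= 206·207/2 − 12·13/2
= 21321 − 78 = 21243

Σk = 21243


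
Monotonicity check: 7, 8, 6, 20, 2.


Differences: 1, -2, 14, -18
Difference at position 1 is +1 (> 0) but position 2 is -2 (< 0) — sequence both rises and falls
→ NOT monotonic

Not monotonic


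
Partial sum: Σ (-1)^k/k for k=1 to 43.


S = -1 + 1/2 - 1/3 + 1/4 - 1/5 + 1/6 - 1/7 + 1/8 ± ...
= -0.7046
(Full series converges to -ln(2) ≈ -0.6931)

S_43 = -0.7046


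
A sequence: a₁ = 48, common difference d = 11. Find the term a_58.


aₙ = a₁ + (n-1)d
= 48 + (58-1)×11
= 48 + 627
= 675

a_58 = 675


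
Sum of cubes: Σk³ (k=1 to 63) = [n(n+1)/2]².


n(n+1)/2 = 63×64/2 = 2016
Σk³ = 2016² = 4064256

Σk³ = 4064256


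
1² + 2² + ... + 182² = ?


n = 182
n(n+1)(2n+1)/6 = 182×183×365/6
= 12156690/6 = 2026115

Σk² = 2026115


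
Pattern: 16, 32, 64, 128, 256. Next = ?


Pattern: powers of 2: 2ⁿ
Terms: 16, 32, 64, 128, 256
Next term = 512

Next term = 512


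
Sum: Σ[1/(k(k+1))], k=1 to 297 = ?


1/(k(k+1)) = 1/k - 1/(k+1) (partial fractions)
Telescoping: Σ = 1 - 1/298 = 297/298

Sum = 297/298


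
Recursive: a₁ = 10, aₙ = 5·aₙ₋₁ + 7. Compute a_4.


Computing step by step:
a_1 = 10
a_2 = 57
a_3 = 292
a_4 = 1467


a_4 = 1467


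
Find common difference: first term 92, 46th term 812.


d = (aₙ - a₁)/(n-1)
= (812 - 92)/(46-1)
= 720/45 = 16

d = 16


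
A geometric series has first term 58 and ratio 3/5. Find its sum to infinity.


S∞ = a₁/(1-r) = 58/(1 - 3/5)
= 58/(2/5)
= 145

S∞ = 145


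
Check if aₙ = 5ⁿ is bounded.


aₙ = 5ⁿ → as n→∞, aₙ→∞ (since base 5 > 1)
No finite upper bound exists
The sequence is UNBOUNDED

Unbounded (aₙ → ∞ as n → ∞)


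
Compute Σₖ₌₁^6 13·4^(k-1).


Sₙ = 13×(4^6 - 1)/(4 - 1)
= 13×(4096 - 1)/3
= 13×4095/3
= 17745

S_6 = 17745


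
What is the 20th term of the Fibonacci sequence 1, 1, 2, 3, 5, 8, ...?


Fibonacci sequence: 1, 1, 2, 3, 5, 8, 13, 21, 34, 55, 89, ...
F(20) = 6765

F(20) = 6765


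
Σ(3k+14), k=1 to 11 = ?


Σ(3k+14) = 3·Σk + 14·n
= 3·66 + 14·11
= 198 + 154 = 352

Σ = 352


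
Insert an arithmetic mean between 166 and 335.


AM = (166 + 335)/2 = 501/2 = 250.5

AM = 250.5


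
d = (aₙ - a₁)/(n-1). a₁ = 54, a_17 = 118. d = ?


d = (aₙ - a₁)/(n-1)
= (118 - 54)/(17-1)
= 64/16 = 4

d = 4


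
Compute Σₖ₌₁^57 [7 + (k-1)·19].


aₙ = 7 + (57-1)×19 = 1071
Sₙ = n(a₁+aₙ)/2 = 57×(7+1071)/2
= 57×1078/2 = 30723

S_57 = 30723


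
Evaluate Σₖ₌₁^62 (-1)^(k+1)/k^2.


S = 1 - 1/4 + 1/9 - 1/16 + 1/25 - 1/36 + 1/49 - 1/64 ± ...
= 0.8223
(Full series converges to +π²/12 ≈ +0.8225)

S_62 = 0.8223


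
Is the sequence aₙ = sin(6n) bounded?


For all n, -1 ≤ sin(6n) ≤ 1, so -1 ≤ sin(6n) ≤ 1
Lower bound: -1, Upper bound: 1
The sequence IS bounded

Bounded (-1 ≤ aₙ ≤ 1)


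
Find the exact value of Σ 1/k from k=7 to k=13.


Σₖ₌7^13 1/k = 1/7 + 1/8 + 1/9 + 1/10 + 1/11 + 1/12 + 1/13
= 263111/360360
≈ 0.7301

Sum = 263111/360360 ≈ 0.7301


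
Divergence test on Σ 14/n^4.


lim(n→∞) 14/n^4 = 0
lim aₙ = 0 → nth-term test is INCONCLUSIVE
(Need other tests; this is actually a convergent p-series with p=4 > 1)

Inconclusive (lim aₙ = 0; need another test)


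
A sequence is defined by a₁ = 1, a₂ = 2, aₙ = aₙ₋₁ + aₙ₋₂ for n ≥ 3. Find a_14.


Computing iteratively: 1, 2, 3, 5, 8, 13, 21, 34, 55, 89, 144, 233, ...
a_14 = 610

a_14 = 610


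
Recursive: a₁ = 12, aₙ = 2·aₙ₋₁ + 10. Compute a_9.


Computing step by step:
a_1 = 12
a_2 = 34
a_3 = 78
a_4 = 166
a_5 = 342
a_6 = 694
a_7 = 1398
a_8 = 2806
a_9 = 5622


a_9 = 5622


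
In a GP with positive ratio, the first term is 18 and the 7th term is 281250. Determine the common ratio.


r^(n-1) = aₙ/a₁
r^6 = 281250/18 = 15625
r = 15625^(1/6)
= ±5; taking r > 0 gives r = 5

r = 5
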